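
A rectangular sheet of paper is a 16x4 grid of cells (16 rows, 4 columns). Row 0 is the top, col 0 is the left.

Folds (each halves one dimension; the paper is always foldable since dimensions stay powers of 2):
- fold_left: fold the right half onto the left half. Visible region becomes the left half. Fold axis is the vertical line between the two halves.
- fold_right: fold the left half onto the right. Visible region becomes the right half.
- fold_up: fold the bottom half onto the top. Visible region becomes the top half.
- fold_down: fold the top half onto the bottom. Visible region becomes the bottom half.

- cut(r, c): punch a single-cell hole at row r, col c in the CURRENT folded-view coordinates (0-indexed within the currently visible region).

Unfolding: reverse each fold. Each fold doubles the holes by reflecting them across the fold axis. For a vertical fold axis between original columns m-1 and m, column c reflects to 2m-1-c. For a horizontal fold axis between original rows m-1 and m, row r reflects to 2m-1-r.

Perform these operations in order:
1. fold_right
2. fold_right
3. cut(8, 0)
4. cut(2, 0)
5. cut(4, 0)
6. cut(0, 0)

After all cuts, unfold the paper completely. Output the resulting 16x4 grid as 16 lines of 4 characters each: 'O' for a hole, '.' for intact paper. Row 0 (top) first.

Answer: OOOO
....
OOOO
....
OOOO
....
....
....
OOOO
....
....
....
....
....
....
....

Derivation:
Op 1 fold_right: fold axis v@2; visible region now rows[0,16) x cols[2,4) = 16x2
Op 2 fold_right: fold axis v@3; visible region now rows[0,16) x cols[3,4) = 16x1
Op 3 cut(8, 0): punch at orig (8,3); cuts so far [(8, 3)]; region rows[0,16) x cols[3,4) = 16x1
Op 4 cut(2, 0): punch at orig (2,3); cuts so far [(2, 3), (8, 3)]; region rows[0,16) x cols[3,4) = 16x1
Op 5 cut(4, 0): punch at orig (4,3); cuts so far [(2, 3), (4, 3), (8, 3)]; region rows[0,16) x cols[3,4) = 16x1
Op 6 cut(0, 0): punch at orig (0,3); cuts so far [(0, 3), (2, 3), (4, 3), (8, 3)]; region rows[0,16) x cols[3,4) = 16x1
Unfold 1 (reflect across v@3): 8 holes -> [(0, 2), (0, 3), (2, 2), (2, 3), (4, 2), (4, 3), (8, 2), (8, 3)]
Unfold 2 (reflect across v@2): 16 holes -> [(0, 0), (0, 1), (0, 2), (0, 3), (2, 0), (2, 1), (2, 2), (2, 3), (4, 0), (4, 1), (4, 2), (4, 3), (8, 0), (8, 1), (8, 2), (8, 3)]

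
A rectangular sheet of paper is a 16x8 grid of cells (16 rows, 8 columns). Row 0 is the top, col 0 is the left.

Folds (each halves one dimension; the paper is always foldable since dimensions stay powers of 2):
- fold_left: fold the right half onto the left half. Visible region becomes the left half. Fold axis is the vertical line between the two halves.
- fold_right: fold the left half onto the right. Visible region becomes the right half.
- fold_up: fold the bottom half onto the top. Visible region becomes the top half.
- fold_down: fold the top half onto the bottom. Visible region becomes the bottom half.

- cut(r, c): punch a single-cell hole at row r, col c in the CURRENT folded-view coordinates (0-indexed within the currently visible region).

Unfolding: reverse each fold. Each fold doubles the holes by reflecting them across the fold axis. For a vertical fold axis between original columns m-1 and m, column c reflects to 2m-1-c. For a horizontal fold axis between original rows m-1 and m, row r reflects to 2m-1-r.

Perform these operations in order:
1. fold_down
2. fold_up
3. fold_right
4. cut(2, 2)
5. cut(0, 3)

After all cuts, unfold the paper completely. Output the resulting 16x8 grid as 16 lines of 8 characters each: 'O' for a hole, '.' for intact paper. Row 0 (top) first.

Answer: O......O
........
.O....O.
........
........
.O....O.
........
O......O
O......O
........
.O....O.
........
........
.O....O.
........
O......O

Derivation:
Op 1 fold_down: fold axis h@8; visible region now rows[8,16) x cols[0,8) = 8x8
Op 2 fold_up: fold axis h@12; visible region now rows[8,12) x cols[0,8) = 4x8
Op 3 fold_right: fold axis v@4; visible region now rows[8,12) x cols[4,8) = 4x4
Op 4 cut(2, 2): punch at orig (10,6); cuts so far [(10, 6)]; region rows[8,12) x cols[4,8) = 4x4
Op 5 cut(0, 3): punch at orig (8,7); cuts so far [(8, 7), (10, 6)]; region rows[8,12) x cols[4,8) = 4x4
Unfold 1 (reflect across v@4): 4 holes -> [(8, 0), (8, 7), (10, 1), (10, 6)]
Unfold 2 (reflect across h@12): 8 holes -> [(8, 0), (8, 7), (10, 1), (10, 6), (13, 1), (13, 6), (15, 0), (15, 7)]
Unfold 3 (reflect across h@8): 16 holes -> [(0, 0), (0, 7), (2, 1), (2, 6), (5, 1), (5, 6), (7, 0), (7, 7), (8, 0), (8, 7), (10, 1), (10, 6), (13, 1), (13, 6), (15, 0), (15, 7)]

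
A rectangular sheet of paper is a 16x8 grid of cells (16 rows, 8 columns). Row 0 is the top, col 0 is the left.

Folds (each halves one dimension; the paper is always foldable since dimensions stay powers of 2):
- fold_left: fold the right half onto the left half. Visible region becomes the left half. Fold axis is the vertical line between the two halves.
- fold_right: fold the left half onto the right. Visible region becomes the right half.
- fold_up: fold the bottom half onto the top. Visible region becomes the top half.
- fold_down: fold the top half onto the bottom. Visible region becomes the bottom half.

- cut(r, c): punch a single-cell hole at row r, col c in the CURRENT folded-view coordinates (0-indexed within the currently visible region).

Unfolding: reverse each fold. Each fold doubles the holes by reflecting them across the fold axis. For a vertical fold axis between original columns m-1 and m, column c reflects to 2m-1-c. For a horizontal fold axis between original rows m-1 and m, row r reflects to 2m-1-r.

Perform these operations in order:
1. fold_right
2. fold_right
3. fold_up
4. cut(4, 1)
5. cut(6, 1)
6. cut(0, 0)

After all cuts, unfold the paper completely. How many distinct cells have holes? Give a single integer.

Answer: 24

Derivation:
Op 1 fold_right: fold axis v@4; visible region now rows[0,16) x cols[4,8) = 16x4
Op 2 fold_right: fold axis v@6; visible region now rows[0,16) x cols[6,8) = 16x2
Op 3 fold_up: fold axis h@8; visible region now rows[0,8) x cols[6,8) = 8x2
Op 4 cut(4, 1): punch at orig (4,7); cuts so far [(4, 7)]; region rows[0,8) x cols[6,8) = 8x2
Op 5 cut(6, 1): punch at orig (6,7); cuts so far [(4, 7), (6, 7)]; region rows[0,8) x cols[6,8) = 8x2
Op 6 cut(0, 0): punch at orig (0,6); cuts so far [(0, 6), (4, 7), (6, 7)]; region rows[0,8) x cols[6,8) = 8x2
Unfold 1 (reflect across h@8): 6 holes -> [(0, 6), (4, 7), (6, 7), (9, 7), (11, 7), (15, 6)]
Unfold 2 (reflect across v@6): 12 holes -> [(0, 5), (0, 6), (4, 4), (4, 7), (6, 4), (6, 7), (9, 4), (9, 7), (11, 4), (11, 7), (15, 5), (15, 6)]
Unfold 3 (reflect across v@4): 24 holes -> [(0, 1), (0, 2), (0, 5), (0, 6), (4, 0), (4, 3), (4, 4), (4, 7), (6, 0), (6, 3), (6, 4), (6, 7), (9, 0), (9, 3), (9, 4), (9, 7), (11, 0), (11, 3), (11, 4), (11, 7), (15, 1), (15, 2), (15, 5), (15, 6)]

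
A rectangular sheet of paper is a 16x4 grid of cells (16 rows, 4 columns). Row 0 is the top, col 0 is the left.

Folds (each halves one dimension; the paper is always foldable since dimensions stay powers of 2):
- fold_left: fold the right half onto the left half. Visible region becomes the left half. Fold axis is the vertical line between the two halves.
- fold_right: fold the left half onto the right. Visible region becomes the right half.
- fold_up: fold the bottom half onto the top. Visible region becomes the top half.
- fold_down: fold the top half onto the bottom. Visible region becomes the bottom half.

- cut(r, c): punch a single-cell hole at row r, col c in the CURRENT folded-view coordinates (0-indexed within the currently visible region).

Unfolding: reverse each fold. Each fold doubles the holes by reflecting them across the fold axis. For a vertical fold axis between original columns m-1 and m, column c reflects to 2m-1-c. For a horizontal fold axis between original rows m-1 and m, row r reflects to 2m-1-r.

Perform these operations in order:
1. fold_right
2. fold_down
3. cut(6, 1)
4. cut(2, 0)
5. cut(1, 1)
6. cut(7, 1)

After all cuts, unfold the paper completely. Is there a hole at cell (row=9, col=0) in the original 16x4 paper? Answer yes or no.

Op 1 fold_right: fold axis v@2; visible region now rows[0,16) x cols[2,4) = 16x2
Op 2 fold_down: fold axis h@8; visible region now rows[8,16) x cols[2,4) = 8x2
Op 3 cut(6, 1): punch at orig (14,3); cuts so far [(14, 3)]; region rows[8,16) x cols[2,4) = 8x2
Op 4 cut(2, 0): punch at orig (10,2); cuts so far [(10, 2), (14, 3)]; region rows[8,16) x cols[2,4) = 8x2
Op 5 cut(1, 1): punch at orig (9,3); cuts so far [(9, 3), (10, 2), (14, 3)]; region rows[8,16) x cols[2,4) = 8x2
Op 6 cut(7, 1): punch at orig (15,3); cuts so far [(9, 3), (10, 2), (14, 3), (15, 3)]; region rows[8,16) x cols[2,4) = 8x2
Unfold 1 (reflect across h@8): 8 holes -> [(0, 3), (1, 3), (5, 2), (6, 3), (9, 3), (10, 2), (14, 3), (15, 3)]
Unfold 2 (reflect across v@2): 16 holes -> [(0, 0), (0, 3), (1, 0), (1, 3), (5, 1), (5, 2), (6, 0), (6, 3), (9, 0), (9, 3), (10, 1), (10, 2), (14, 0), (14, 3), (15, 0), (15, 3)]
Holes: [(0, 0), (0, 3), (1, 0), (1, 3), (5, 1), (5, 2), (6, 0), (6, 3), (9, 0), (9, 3), (10, 1), (10, 2), (14, 0), (14, 3), (15, 0), (15, 3)]

Answer: yes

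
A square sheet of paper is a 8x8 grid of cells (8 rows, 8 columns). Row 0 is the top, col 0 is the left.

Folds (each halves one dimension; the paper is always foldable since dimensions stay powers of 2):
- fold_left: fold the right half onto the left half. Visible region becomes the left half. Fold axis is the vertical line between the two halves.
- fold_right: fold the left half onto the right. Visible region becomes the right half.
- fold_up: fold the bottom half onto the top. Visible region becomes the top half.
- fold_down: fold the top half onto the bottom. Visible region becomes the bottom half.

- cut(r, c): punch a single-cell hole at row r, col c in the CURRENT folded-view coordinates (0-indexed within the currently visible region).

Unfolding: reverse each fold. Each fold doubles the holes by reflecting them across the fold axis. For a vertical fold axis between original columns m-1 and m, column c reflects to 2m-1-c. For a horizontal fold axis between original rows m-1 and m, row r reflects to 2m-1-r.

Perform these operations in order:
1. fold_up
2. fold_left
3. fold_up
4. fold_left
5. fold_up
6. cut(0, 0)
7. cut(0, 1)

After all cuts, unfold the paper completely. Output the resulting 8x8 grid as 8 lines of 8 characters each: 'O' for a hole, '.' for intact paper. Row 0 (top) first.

Answer: OOOOOOOO
OOOOOOOO
OOOOOOOO
OOOOOOOO
OOOOOOOO
OOOOOOOO
OOOOOOOO
OOOOOOOO

Derivation:
Op 1 fold_up: fold axis h@4; visible region now rows[0,4) x cols[0,8) = 4x8
Op 2 fold_left: fold axis v@4; visible region now rows[0,4) x cols[0,4) = 4x4
Op 3 fold_up: fold axis h@2; visible region now rows[0,2) x cols[0,4) = 2x4
Op 4 fold_left: fold axis v@2; visible region now rows[0,2) x cols[0,2) = 2x2
Op 5 fold_up: fold axis h@1; visible region now rows[0,1) x cols[0,2) = 1x2
Op 6 cut(0, 0): punch at orig (0,0); cuts so far [(0, 0)]; region rows[0,1) x cols[0,2) = 1x2
Op 7 cut(0, 1): punch at orig (0,1); cuts so far [(0, 0), (0, 1)]; region rows[0,1) x cols[0,2) = 1x2
Unfold 1 (reflect across h@1): 4 holes -> [(0, 0), (0, 1), (1, 0), (1, 1)]
Unfold 2 (reflect across v@2): 8 holes -> [(0, 0), (0, 1), (0, 2), (0, 3), (1, 0), (1, 1), (1, 2), (1, 3)]
Unfold 3 (reflect across h@2): 16 holes -> [(0, 0), (0, 1), (0, 2), (0, 3), (1, 0), (1, 1), (1, 2), (1, 3), (2, 0), (2, 1), (2, 2), (2, 3), (3, 0), (3, 1), (3, 2), (3, 3)]
Unfold 4 (reflect across v@4): 32 holes -> [(0, 0), (0, 1), (0, 2), (0, 3), (0, 4), (0, 5), (0, 6), (0, 7), (1, 0), (1, 1), (1, 2), (1, 3), (1, 4), (1, 5), (1, 6), (1, 7), (2, 0), (2, 1), (2, 2), (2, 3), (2, 4), (2, 5), (2, 6), (2, 7), (3, 0), (3, 1), (3, 2), (3, 3), (3, 4), (3, 5), (3, 6), (3, 7)]
Unfold 5 (reflect across h@4): 64 holes -> [(0, 0), (0, 1), (0, 2), (0, 3), (0, 4), (0, 5), (0, 6), (0, 7), (1, 0), (1, 1), (1, 2), (1, 3), (1, 4), (1, 5), (1, 6), (1, 7), (2, 0), (2, 1), (2, 2), (2, 3), (2, 4), (2, 5), (2, 6), (2, 7), (3, 0), (3, 1), (3, 2), (3, 3), (3, 4), (3, 5), (3, 6), (3, 7), (4, 0), (4, 1), (4, 2), (4, 3), (4, 4), (4, 5), (4, 6), (4, 7), (5, 0), (5, 1), (5, 2), (5, 3), (5, 4), (5, 5), (5, 6), (5, 7), (6, 0), (6, 1), (6, 2), (6, 3), (6, 4), (6, 5), (6, 6), (6, 7), (7, 0), (7, 1), (7, 2), (7, 3), (7, 4), (7, 5), (7, 6), (7, 7)]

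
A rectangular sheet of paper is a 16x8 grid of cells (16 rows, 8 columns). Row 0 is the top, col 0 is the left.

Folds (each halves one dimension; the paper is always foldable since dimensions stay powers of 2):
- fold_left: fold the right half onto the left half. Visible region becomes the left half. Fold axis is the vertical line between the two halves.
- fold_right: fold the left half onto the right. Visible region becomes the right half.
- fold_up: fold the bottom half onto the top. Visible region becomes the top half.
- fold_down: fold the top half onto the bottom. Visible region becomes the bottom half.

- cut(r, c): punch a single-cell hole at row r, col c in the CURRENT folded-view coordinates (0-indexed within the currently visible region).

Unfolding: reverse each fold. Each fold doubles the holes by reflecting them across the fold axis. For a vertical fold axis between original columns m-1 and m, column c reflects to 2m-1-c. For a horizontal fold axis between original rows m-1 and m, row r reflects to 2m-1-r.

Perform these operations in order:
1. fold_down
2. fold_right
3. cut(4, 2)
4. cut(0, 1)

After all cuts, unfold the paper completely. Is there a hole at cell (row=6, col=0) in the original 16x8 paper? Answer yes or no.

Answer: no

Derivation:
Op 1 fold_down: fold axis h@8; visible region now rows[8,16) x cols[0,8) = 8x8
Op 2 fold_right: fold axis v@4; visible region now rows[8,16) x cols[4,8) = 8x4
Op 3 cut(4, 2): punch at orig (12,6); cuts so far [(12, 6)]; region rows[8,16) x cols[4,8) = 8x4
Op 4 cut(0, 1): punch at orig (8,5); cuts so far [(8, 5), (12, 6)]; region rows[8,16) x cols[4,8) = 8x4
Unfold 1 (reflect across v@4): 4 holes -> [(8, 2), (8, 5), (12, 1), (12, 6)]
Unfold 2 (reflect across h@8): 8 holes -> [(3, 1), (3, 6), (7, 2), (7, 5), (8, 2), (8, 5), (12, 1), (12, 6)]
Holes: [(3, 1), (3, 6), (7, 2), (7, 5), (8, 2), (8, 5), (12, 1), (12, 6)]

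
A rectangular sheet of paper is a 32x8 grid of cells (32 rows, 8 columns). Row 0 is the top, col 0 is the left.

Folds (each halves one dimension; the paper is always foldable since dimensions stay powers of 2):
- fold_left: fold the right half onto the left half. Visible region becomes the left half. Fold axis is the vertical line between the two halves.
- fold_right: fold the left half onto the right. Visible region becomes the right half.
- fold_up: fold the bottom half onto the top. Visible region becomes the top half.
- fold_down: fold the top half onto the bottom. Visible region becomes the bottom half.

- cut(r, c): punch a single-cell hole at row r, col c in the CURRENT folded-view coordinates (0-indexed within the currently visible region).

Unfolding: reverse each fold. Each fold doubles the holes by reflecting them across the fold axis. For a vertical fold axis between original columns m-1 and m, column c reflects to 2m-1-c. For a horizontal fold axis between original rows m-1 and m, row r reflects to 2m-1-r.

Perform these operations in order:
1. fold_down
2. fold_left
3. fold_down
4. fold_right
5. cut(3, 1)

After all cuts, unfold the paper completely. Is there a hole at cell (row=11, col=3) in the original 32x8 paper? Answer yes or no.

Answer: yes

Derivation:
Op 1 fold_down: fold axis h@16; visible region now rows[16,32) x cols[0,8) = 16x8
Op 2 fold_left: fold axis v@4; visible region now rows[16,32) x cols[0,4) = 16x4
Op 3 fold_down: fold axis h@24; visible region now rows[24,32) x cols[0,4) = 8x4
Op 4 fold_right: fold axis v@2; visible region now rows[24,32) x cols[2,4) = 8x2
Op 5 cut(3, 1): punch at orig (27,3); cuts so far [(27, 3)]; region rows[24,32) x cols[2,4) = 8x2
Unfold 1 (reflect across v@2): 2 holes -> [(27, 0), (27, 3)]
Unfold 2 (reflect across h@24): 4 holes -> [(20, 0), (20, 3), (27, 0), (27, 3)]
Unfold 3 (reflect across v@4): 8 holes -> [(20, 0), (20, 3), (20, 4), (20, 7), (27, 0), (27, 3), (27, 4), (27, 7)]
Unfold 4 (reflect across h@16): 16 holes -> [(4, 0), (4, 3), (4, 4), (4, 7), (11, 0), (11, 3), (11, 4), (11, 7), (20, 0), (20, 3), (20, 4), (20, 7), (27, 0), (27, 3), (27, 4), (27, 7)]
Holes: [(4, 0), (4, 3), (4, 4), (4, 7), (11, 0), (11, 3), (11, 4), (11, 7), (20, 0), (20, 3), (20, 4), (20, 7), (27, 0), (27, 3), (27, 4), (27, 7)]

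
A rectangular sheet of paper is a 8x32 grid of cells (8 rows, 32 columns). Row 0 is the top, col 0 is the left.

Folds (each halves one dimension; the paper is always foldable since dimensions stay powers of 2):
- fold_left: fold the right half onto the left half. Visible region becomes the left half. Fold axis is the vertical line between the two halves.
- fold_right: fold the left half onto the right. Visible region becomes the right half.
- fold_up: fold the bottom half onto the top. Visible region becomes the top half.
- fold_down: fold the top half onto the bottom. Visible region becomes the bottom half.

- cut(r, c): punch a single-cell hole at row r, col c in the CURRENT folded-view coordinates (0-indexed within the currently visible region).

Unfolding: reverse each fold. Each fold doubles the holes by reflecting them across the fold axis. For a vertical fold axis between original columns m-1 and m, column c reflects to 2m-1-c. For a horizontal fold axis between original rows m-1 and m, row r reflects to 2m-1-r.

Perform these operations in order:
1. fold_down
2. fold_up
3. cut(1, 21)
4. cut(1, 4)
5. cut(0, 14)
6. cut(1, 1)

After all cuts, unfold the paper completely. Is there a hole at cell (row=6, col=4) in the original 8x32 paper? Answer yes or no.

Op 1 fold_down: fold axis h@4; visible region now rows[4,8) x cols[0,32) = 4x32
Op 2 fold_up: fold axis h@6; visible region now rows[4,6) x cols[0,32) = 2x32
Op 3 cut(1, 21): punch at orig (5,21); cuts so far [(5, 21)]; region rows[4,6) x cols[0,32) = 2x32
Op 4 cut(1, 4): punch at orig (5,4); cuts so far [(5, 4), (5, 21)]; region rows[4,6) x cols[0,32) = 2x32
Op 5 cut(0, 14): punch at orig (4,14); cuts so far [(4, 14), (5, 4), (5, 21)]; region rows[4,6) x cols[0,32) = 2x32
Op 6 cut(1, 1): punch at orig (5,1); cuts so far [(4, 14), (5, 1), (5, 4), (5, 21)]; region rows[4,6) x cols[0,32) = 2x32
Unfold 1 (reflect across h@6): 8 holes -> [(4, 14), (5, 1), (5, 4), (5, 21), (6, 1), (6, 4), (6, 21), (7, 14)]
Unfold 2 (reflect across h@4): 16 holes -> [(0, 14), (1, 1), (1, 4), (1, 21), (2, 1), (2, 4), (2, 21), (3, 14), (4, 14), (5, 1), (5, 4), (5, 21), (6, 1), (6, 4), (6, 21), (7, 14)]
Holes: [(0, 14), (1, 1), (1, 4), (1, 21), (2, 1), (2, 4), (2, 21), (3, 14), (4, 14), (5, 1), (5, 4), (5, 21), (6, 1), (6, 4), (6, 21), (7, 14)]

Answer: yes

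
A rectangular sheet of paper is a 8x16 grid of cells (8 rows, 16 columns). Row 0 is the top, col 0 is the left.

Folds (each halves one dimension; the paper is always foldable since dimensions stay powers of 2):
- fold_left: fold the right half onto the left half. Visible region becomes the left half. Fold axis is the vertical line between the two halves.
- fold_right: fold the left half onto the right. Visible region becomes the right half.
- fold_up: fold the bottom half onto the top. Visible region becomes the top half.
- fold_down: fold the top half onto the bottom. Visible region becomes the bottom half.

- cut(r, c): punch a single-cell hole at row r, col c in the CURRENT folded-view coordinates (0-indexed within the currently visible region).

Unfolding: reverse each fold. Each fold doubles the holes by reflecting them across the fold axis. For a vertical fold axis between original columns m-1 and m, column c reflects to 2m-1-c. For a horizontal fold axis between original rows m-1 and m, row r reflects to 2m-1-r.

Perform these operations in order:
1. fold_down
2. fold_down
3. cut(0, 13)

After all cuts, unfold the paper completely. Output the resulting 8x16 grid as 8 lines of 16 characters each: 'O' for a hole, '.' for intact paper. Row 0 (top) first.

Op 1 fold_down: fold axis h@4; visible region now rows[4,8) x cols[0,16) = 4x16
Op 2 fold_down: fold axis h@6; visible region now rows[6,8) x cols[0,16) = 2x16
Op 3 cut(0, 13): punch at orig (6,13); cuts so far [(6, 13)]; region rows[6,8) x cols[0,16) = 2x16
Unfold 1 (reflect across h@6): 2 holes -> [(5, 13), (6, 13)]
Unfold 2 (reflect across h@4): 4 holes -> [(1, 13), (2, 13), (5, 13), (6, 13)]

Answer: ................
.............O..
.............O..
................
................
.............O..
.............O..
................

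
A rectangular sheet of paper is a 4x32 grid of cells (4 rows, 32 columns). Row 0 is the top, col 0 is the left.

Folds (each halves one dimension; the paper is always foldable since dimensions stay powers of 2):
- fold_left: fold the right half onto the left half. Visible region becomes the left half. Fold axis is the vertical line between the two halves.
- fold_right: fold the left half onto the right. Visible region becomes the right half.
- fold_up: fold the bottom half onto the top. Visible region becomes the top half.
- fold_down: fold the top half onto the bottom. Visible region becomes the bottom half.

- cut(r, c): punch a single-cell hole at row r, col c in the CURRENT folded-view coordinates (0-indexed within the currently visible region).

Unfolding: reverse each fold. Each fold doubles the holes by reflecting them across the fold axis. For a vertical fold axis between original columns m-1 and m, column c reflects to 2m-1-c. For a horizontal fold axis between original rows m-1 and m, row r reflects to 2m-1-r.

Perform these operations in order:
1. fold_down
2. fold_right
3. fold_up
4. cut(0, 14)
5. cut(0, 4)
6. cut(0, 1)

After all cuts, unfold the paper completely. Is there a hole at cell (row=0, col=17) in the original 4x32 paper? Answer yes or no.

Op 1 fold_down: fold axis h@2; visible region now rows[2,4) x cols[0,32) = 2x32
Op 2 fold_right: fold axis v@16; visible region now rows[2,4) x cols[16,32) = 2x16
Op 3 fold_up: fold axis h@3; visible region now rows[2,3) x cols[16,32) = 1x16
Op 4 cut(0, 14): punch at orig (2,30); cuts so far [(2, 30)]; region rows[2,3) x cols[16,32) = 1x16
Op 5 cut(0, 4): punch at orig (2,20); cuts so far [(2, 20), (2, 30)]; region rows[2,3) x cols[16,32) = 1x16
Op 6 cut(0, 1): punch at orig (2,17); cuts so far [(2, 17), (2, 20), (2, 30)]; region rows[2,3) x cols[16,32) = 1x16
Unfold 1 (reflect across h@3): 6 holes -> [(2, 17), (2, 20), (2, 30), (3, 17), (3, 20), (3, 30)]
Unfold 2 (reflect across v@16): 12 holes -> [(2, 1), (2, 11), (2, 14), (2, 17), (2, 20), (2, 30), (3, 1), (3, 11), (3, 14), (3, 17), (3, 20), (3, 30)]
Unfold 3 (reflect across h@2): 24 holes -> [(0, 1), (0, 11), (0, 14), (0, 17), (0, 20), (0, 30), (1, 1), (1, 11), (1, 14), (1, 17), (1, 20), (1, 30), (2, 1), (2, 11), (2, 14), (2, 17), (2, 20), (2, 30), (3, 1), (3, 11), (3, 14), (3, 17), (3, 20), (3, 30)]
Holes: [(0, 1), (0, 11), (0, 14), (0, 17), (0, 20), (0, 30), (1, 1), (1, 11), (1, 14), (1, 17), (1, 20), (1, 30), (2, 1), (2, 11), (2, 14), (2, 17), (2, 20), (2, 30), (3, 1), (3, 11), (3, 14), (3, 17), (3, 20), (3, 30)]

Answer: yes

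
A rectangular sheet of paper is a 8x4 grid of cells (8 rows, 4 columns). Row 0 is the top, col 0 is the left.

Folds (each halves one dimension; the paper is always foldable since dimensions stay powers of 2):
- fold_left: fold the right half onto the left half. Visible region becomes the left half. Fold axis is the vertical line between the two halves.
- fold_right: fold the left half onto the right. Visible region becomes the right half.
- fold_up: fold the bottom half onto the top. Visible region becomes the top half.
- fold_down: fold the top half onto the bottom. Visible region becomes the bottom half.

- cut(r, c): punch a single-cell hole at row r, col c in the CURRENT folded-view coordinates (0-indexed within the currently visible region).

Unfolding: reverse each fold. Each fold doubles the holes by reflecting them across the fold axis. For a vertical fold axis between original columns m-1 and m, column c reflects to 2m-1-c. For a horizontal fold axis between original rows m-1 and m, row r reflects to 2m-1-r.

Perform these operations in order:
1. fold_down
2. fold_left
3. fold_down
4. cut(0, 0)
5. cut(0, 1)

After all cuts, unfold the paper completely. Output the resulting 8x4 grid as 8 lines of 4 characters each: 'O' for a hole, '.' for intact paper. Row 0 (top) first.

Op 1 fold_down: fold axis h@4; visible region now rows[4,8) x cols[0,4) = 4x4
Op 2 fold_left: fold axis v@2; visible region now rows[4,8) x cols[0,2) = 4x2
Op 3 fold_down: fold axis h@6; visible region now rows[6,8) x cols[0,2) = 2x2
Op 4 cut(0, 0): punch at orig (6,0); cuts so far [(6, 0)]; region rows[6,8) x cols[0,2) = 2x2
Op 5 cut(0, 1): punch at orig (6,1); cuts so far [(6, 0), (6, 1)]; region rows[6,8) x cols[0,2) = 2x2
Unfold 1 (reflect across h@6): 4 holes -> [(5, 0), (5, 1), (6, 0), (6, 1)]
Unfold 2 (reflect across v@2): 8 holes -> [(5, 0), (5, 1), (5, 2), (5, 3), (6, 0), (6, 1), (6, 2), (6, 3)]
Unfold 3 (reflect across h@4): 16 holes -> [(1, 0), (1, 1), (1, 2), (1, 3), (2, 0), (2, 1), (2, 2), (2, 3), (5, 0), (5, 1), (5, 2), (5, 3), (6, 0), (6, 1), (6, 2), (6, 3)]

Answer: ....
OOOO
OOOO
....
....
OOOO
OOOO
....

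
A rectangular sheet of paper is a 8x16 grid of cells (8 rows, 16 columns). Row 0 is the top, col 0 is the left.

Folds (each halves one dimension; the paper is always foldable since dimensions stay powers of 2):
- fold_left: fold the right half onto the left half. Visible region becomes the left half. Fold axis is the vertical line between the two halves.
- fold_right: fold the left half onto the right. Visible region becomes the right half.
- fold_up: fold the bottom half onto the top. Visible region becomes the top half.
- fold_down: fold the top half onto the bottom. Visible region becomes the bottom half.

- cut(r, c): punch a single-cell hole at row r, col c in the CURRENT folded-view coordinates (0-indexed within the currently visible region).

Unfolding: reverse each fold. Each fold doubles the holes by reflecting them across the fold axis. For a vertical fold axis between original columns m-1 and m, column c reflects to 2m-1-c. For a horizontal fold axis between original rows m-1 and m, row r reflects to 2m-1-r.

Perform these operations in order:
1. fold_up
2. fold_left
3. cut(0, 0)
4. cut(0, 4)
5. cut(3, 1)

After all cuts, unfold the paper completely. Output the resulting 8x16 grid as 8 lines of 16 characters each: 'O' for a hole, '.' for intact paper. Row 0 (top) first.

Answer: O...O......O...O
................
................
.O............O.
.O............O.
................
................
O...O......O...O

Derivation:
Op 1 fold_up: fold axis h@4; visible region now rows[0,4) x cols[0,16) = 4x16
Op 2 fold_left: fold axis v@8; visible region now rows[0,4) x cols[0,8) = 4x8
Op 3 cut(0, 0): punch at orig (0,0); cuts so far [(0, 0)]; region rows[0,4) x cols[0,8) = 4x8
Op 4 cut(0, 4): punch at orig (0,4); cuts so far [(0, 0), (0, 4)]; region rows[0,4) x cols[0,8) = 4x8
Op 5 cut(3, 1): punch at orig (3,1); cuts so far [(0, 0), (0, 4), (3, 1)]; region rows[0,4) x cols[0,8) = 4x8
Unfold 1 (reflect across v@8): 6 holes -> [(0, 0), (0, 4), (0, 11), (0, 15), (3, 1), (3, 14)]
Unfold 2 (reflect across h@4): 12 holes -> [(0, 0), (0, 4), (0, 11), (0, 15), (3, 1), (3, 14), (4, 1), (4, 14), (7, 0), (7, 4), (7, 11), (7, 15)]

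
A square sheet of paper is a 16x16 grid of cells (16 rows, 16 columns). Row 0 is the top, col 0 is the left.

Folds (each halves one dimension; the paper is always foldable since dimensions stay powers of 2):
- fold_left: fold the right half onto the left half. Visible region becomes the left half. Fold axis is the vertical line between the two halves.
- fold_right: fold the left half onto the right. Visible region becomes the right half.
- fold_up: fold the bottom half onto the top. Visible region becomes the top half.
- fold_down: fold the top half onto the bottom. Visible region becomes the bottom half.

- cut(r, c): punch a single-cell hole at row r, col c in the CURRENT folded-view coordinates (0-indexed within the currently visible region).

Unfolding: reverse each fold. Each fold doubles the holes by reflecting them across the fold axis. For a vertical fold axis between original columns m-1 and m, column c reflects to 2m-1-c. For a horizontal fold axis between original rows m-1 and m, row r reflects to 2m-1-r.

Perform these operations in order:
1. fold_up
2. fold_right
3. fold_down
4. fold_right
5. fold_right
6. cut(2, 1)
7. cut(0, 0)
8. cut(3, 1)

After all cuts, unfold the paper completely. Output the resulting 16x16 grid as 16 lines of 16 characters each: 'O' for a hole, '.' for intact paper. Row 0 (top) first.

Op 1 fold_up: fold axis h@8; visible region now rows[0,8) x cols[0,16) = 8x16
Op 2 fold_right: fold axis v@8; visible region now rows[0,8) x cols[8,16) = 8x8
Op 3 fold_down: fold axis h@4; visible region now rows[4,8) x cols[8,16) = 4x8
Op 4 fold_right: fold axis v@12; visible region now rows[4,8) x cols[12,16) = 4x4
Op 5 fold_right: fold axis v@14; visible region now rows[4,8) x cols[14,16) = 4x2
Op 6 cut(2, 1): punch at orig (6,15); cuts so far [(6, 15)]; region rows[4,8) x cols[14,16) = 4x2
Op 7 cut(0, 0): punch at orig (4,14); cuts so far [(4, 14), (6, 15)]; region rows[4,8) x cols[14,16) = 4x2
Op 8 cut(3, 1): punch at orig (7,15); cuts so far [(4, 14), (6, 15), (7, 15)]; region rows[4,8) x cols[14,16) = 4x2
Unfold 1 (reflect across v@14): 6 holes -> [(4, 13), (4, 14), (6, 12), (6, 15), (7, 12), (7, 15)]
Unfold 2 (reflect across v@12): 12 holes -> [(4, 9), (4, 10), (4, 13), (4, 14), (6, 8), (6, 11), (6, 12), (6, 15), (7, 8), (7, 11), (7, 12), (7, 15)]
Unfold 3 (reflect across h@4): 24 holes -> [(0, 8), (0, 11), (0, 12), (0, 15), (1, 8), (1, 11), (1, 12), (1, 15), (3, 9), (3, 10), (3, 13), (3, 14), (4, 9), (4, 10), (4, 13), (4, 14), (6, 8), (6, 11), (6, 12), (6, 15), (7, 8), (7, 11), (7, 12), (7, 15)]
Unfold 4 (reflect across v@8): 48 holes -> [(0, 0), (0, 3), (0, 4), (0, 7), (0, 8), (0, 11), (0, 12), (0, 15), (1, 0), (1, 3), (1, 4), (1, 7), (1, 8), (1, 11), (1, 12), (1, 15), (3, 1), (3, 2), (3, 5), (3, 6), (3, 9), (3, 10), (3, 13), (3, 14), (4, 1), (4, 2), (4, 5), (4, 6), (4, 9), (4, 10), (4, 13), (4, 14), (6, 0), (6, 3), (6, 4), (6, 7), (6, 8), (6, 11), (6, 12), (6, 15), (7, 0), (7, 3), (7, 4), (7, 7), (7, 8), (7, 11), (7, 12), (7, 15)]
Unfold 5 (reflect across h@8): 96 holes -> [(0, 0), (0, 3), (0, 4), (0, 7), (0, 8), (0, 11), (0, 12), (0, 15), (1, 0), (1, 3), (1, 4), (1, 7), (1, 8), (1, 11), (1, 12), (1, 15), (3, 1), (3, 2), (3, 5), (3, 6), (3, 9), (3, 10), (3, 13), (3, 14), (4, 1), (4, 2), (4, 5), (4, 6), (4, 9), (4, 10), (4, 13), (4, 14), (6, 0), (6, 3), (6, 4), (6, 7), (6, 8), (6, 11), (6, 12), (6, 15), (7, 0), (7, 3), (7, 4), (7, 7), (7, 8), (7, 11), (7, 12), (7, 15), (8, 0), (8, 3), (8, 4), (8, 7), (8, 8), (8, 11), (8, 12), (8, 15), (9, 0), (9, 3), (9, 4), (9, 7), (9, 8), (9, 11), (9, 12), (9, 15), (11, 1), (11, 2), (11, 5), (11, 6), (11, 9), (11, 10), (11, 13), (11, 14), (12, 1), (12, 2), (12, 5), (12, 6), (12, 9), (12, 10), (12, 13), (12, 14), (14, 0), (14, 3), (14, 4), (14, 7), (14, 8), (14, 11), (14, 12), (14, 15), (15, 0), (15, 3), (15, 4), (15, 7), (15, 8), (15, 11), (15, 12), (15, 15)]

Answer: O..OO..OO..OO..O
O..OO..OO..OO..O
................
.OO..OO..OO..OO.
.OO..OO..OO..OO.
................
O..OO..OO..OO..O
O..OO..OO..OO..O
O..OO..OO..OO..O
O..OO..OO..OO..O
................
.OO..OO..OO..OO.
.OO..OO..OO..OO.
................
O..OO..OO..OO..O
O..OO..OO..OO..O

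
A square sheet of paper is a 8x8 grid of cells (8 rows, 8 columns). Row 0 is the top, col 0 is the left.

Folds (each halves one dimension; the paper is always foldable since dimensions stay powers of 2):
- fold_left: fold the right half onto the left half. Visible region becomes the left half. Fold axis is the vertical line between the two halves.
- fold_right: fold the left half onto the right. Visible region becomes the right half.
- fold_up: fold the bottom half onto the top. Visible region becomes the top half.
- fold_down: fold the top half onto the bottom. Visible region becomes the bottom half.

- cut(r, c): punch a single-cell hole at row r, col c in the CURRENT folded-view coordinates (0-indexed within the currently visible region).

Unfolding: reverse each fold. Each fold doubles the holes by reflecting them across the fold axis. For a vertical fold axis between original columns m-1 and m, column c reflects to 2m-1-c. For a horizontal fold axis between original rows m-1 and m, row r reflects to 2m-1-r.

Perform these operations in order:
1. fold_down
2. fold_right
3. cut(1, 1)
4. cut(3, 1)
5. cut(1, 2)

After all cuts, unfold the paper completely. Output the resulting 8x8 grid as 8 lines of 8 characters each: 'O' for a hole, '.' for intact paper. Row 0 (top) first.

Answer: ..O..O..
........
.OO..OO.
........
........
.OO..OO.
........
..O..O..

Derivation:
Op 1 fold_down: fold axis h@4; visible region now rows[4,8) x cols[0,8) = 4x8
Op 2 fold_right: fold axis v@4; visible region now rows[4,8) x cols[4,8) = 4x4
Op 3 cut(1, 1): punch at orig (5,5); cuts so far [(5, 5)]; region rows[4,8) x cols[4,8) = 4x4
Op 4 cut(3, 1): punch at orig (7,5); cuts so far [(5, 5), (7, 5)]; region rows[4,8) x cols[4,8) = 4x4
Op 5 cut(1, 2): punch at orig (5,6); cuts so far [(5, 5), (5, 6), (7, 5)]; region rows[4,8) x cols[4,8) = 4x4
Unfold 1 (reflect across v@4): 6 holes -> [(5, 1), (5, 2), (5, 5), (5, 6), (7, 2), (7, 5)]
Unfold 2 (reflect across h@4): 12 holes -> [(0, 2), (0, 5), (2, 1), (2, 2), (2, 5), (2, 6), (5, 1), (5, 2), (5, 5), (5, 6), (7, 2), (7, 5)]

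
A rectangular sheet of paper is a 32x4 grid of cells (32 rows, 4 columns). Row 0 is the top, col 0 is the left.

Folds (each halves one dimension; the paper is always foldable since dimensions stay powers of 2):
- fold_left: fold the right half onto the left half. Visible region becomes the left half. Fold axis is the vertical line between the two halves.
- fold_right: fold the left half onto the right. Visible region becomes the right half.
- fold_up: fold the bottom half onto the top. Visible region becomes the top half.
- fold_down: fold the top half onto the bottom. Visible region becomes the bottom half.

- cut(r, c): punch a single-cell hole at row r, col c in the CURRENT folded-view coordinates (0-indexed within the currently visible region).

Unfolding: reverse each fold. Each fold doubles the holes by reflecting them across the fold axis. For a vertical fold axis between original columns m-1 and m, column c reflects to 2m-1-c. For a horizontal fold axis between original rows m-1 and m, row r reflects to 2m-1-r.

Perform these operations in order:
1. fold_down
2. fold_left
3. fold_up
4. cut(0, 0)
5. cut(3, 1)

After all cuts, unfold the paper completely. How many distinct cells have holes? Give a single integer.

Answer: 16

Derivation:
Op 1 fold_down: fold axis h@16; visible region now rows[16,32) x cols[0,4) = 16x4
Op 2 fold_left: fold axis v@2; visible region now rows[16,32) x cols[0,2) = 16x2
Op 3 fold_up: fold axis h@24; visible region now rows[16,24) x cols[0,2) = 8x2
Op 4 cut(0, 0): punch at orig (16,0); cuts so far [(16, 0)]; region rows[16,24) x cols[0,2) = 8x2
Op 5 cut(3, 1): punch at orig (19,1); cuts so far [(16, 0), (19, 1)]; region rows[16,24) x cols[0,2) = 8x2
Unfold 1 (reflect across h@24): 4 holes -> [(16, 0), (19, 1), (28, 1), (31, 0)]
Unfold 2 (reflect across v@2): 8 holes -> [(16, 0), (16, 3), (19, 1), (19, 2), (28, 1), (28, 2), (31, 0), (31, 3)]
Unfold 3 (reflect across h@16): 16 holes -> [(0, 0), (0, 3), (3, 1), (3, 2), (12, 1), (12, 2), (15, 0), (15, 3), (16, 0), (16, 3), (19, 1), (19, 2), (28, 1), (28, 2), (31, 0), (31, 3)]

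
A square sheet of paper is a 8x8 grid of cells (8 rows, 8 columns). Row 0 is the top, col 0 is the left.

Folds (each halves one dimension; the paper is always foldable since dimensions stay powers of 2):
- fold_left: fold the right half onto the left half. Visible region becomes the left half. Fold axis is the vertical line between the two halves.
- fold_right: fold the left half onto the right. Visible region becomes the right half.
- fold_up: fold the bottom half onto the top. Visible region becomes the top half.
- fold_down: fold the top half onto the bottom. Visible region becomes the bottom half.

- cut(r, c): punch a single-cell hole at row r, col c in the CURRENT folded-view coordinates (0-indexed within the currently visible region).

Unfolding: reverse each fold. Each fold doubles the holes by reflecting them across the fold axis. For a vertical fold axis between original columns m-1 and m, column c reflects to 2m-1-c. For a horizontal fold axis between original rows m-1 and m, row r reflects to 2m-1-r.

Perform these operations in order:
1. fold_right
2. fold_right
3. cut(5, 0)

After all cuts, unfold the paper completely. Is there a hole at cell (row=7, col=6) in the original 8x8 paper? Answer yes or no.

Answer: no

Derivation:
Op 1 fold_right: fold axis v@4; visible region now rows[0,8) x cols[4,8) = 8x4
Op 2 fold_right: fold axis v@6; visible region now rows[0,8) x cols[6,8) = 8x2
Op 3 cut(5, 0): punch at orig (5,6); cuts so far [(5, 6)]; region rows[0,8) x cols[6,8) = 8x2
Unfold 1 (reflect across v@6): 2 holes -> [(5, 5), (5, 6)]
Unfold 2 (reflect across v@4): 4 holes -> [(5, 1), (5, 2), (5, 5), (5, 6)]
Holes: [(5, 1), (5, 2), (5, 5), (5, 6)]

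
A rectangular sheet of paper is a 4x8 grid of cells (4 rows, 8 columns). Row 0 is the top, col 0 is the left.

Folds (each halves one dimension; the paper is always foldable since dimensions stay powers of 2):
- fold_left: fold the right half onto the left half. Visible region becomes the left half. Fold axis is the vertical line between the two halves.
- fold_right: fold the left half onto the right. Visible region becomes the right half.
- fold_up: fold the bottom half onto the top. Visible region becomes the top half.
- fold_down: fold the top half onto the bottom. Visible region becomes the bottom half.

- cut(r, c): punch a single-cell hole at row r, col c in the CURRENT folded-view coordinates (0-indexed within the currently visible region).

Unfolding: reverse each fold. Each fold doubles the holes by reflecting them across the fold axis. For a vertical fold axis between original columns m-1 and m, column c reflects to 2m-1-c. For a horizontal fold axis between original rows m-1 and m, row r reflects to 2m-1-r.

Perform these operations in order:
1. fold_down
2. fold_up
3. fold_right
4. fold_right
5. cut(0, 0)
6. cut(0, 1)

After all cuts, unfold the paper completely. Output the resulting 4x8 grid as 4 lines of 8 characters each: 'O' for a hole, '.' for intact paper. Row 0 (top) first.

Answer: OOOOOOOO
OOOOOOOO
OOOOOOOO
OOOOOOOO

Derivation:
Op 1 fold_down: fold axis h@2; visible region now rows[2,4) x cols[0,8) = 2x8
Op 2 fold_up: fold axis h@3; visible region now rows[2,3) x cols[0,8) = 1x8
Op 3 fold_right: fold axis v@4; visible region now rows[2,3) x cols[4,8) = 1x4
Op 4 fold_right: fold axis v@6; visible region now rows[2,3) x cols[6,8) = 1x2
Op 5 cut(0, 0): punch at orig (2,6); cuts so far [(2, 6)]; region rows[2,3) x cols[6,8) = 1x2
Op 6 cut(0, 1): punch at orig (2,7); cuts so far [(2, 6), (2, 7)]; region rows[2,3) x cols[6,8) = 1x2
Unfold 1 (reflect across v@6): 4 holes -> [(2, 4), (2, 5), (2, 6), (2, 7)]
Unfold 2 (reflect across v@4): 8 holes -> [(2, 0), (2, 1), (2, 2), (2, 3), (2, 4), (2, 5), (2, 6), (2, 7)]
Unfold 3 (reflect across h@3): 16 holes -> [(2, 0), (2, 1), (2, 2), (2, 3), (2, 4), (2, 5), (2, 6), (2, 7), (3, 0), (3, 1), (3, 2), (3, 3), (3, 4), (3, 5), (3, 6), (3, 7)]
Unfold 4 (reflect across h@2): 32 holes -> [(0, 0), (0, 1), (0, 2), (0, 3), (0, 4), (0, 5), (0, 6), (0, 7), (1, 0), (1, 1), (1, 2), (1, 3), (1, 4), (1, 5), (1, 6), (1, 7), (2, 0), (2, 1), (2, 2), (2, 3), (2, 4), (2, 5), (2, 6), (2, 7), (3, 0), (3, 1), (3, 2), (3, 3), (3, 4), (3, 5), (3, 6), (3, 7)]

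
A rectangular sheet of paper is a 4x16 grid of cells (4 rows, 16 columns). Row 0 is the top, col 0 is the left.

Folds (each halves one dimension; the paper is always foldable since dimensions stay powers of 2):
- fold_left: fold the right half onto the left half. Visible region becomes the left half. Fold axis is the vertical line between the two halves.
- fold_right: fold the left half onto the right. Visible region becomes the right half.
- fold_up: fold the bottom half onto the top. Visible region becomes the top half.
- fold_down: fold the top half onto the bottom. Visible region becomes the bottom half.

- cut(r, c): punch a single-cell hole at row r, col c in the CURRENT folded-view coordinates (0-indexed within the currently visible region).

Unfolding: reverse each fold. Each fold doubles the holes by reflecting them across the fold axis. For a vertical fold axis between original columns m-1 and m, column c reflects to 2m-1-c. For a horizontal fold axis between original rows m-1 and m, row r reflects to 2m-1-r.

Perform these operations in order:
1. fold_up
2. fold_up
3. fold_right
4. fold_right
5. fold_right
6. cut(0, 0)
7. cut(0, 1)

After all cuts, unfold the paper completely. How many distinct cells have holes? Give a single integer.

Op 1 fold_up: fold axis h@2; visible region now rows[0,2) x cols[0,16) = 2x16
Op 2 fold_up: fold axis h@1; visible region now rows[0,1) x cols[0,16) = 1x16
Op 3 fold_right: fold axis v@8; visible region now rows[0,1) x cols[8,16) = 1x8
Op 4 fold_right: fold axis v@12; visible region now rows[0,1) x cols[12,16) = 1x4
Op 5 fold_right: fold axis v@14; visible region now rows[0,1) x cols[14,16) = 1x2
Op 6 cut(0, 0): punch at orig (0,14); cuts so far [(0, 14)]; region rows[0,1) x cols[14,16) = 1x2
Op 7 cut(0, 1): punch at orig (0,15); cuts so far [(0, 14), (0, 15)]; region rows[0,1) x cols[14,16) = 1x2
Unfold 1 (reflect across v@14): 4 holes -> [(0, 12), (0, 13), (0, 14), (0, 15)]
Unfold 2 (reflect across v@12): 8 holes -> [(0, 8), (0, 9), (0, 10), (0, 11), (0, 12), (0, 13), (0, 14), (0, 15)]
Unfold 3 (reflect across v@8): 16 holes -> [(0, 0), (0, 1), (0, 2), (0, 3), (0, 4), (0, 5), (0, 6), (0, 7), (0, 8), (0, 9), (0, 10), (0, 11), (0, 12), (0, 13), (0, 14), (0, 15)]
Unfold 4 (reflect across h@1): 32 holes -> [(0, 0), (0, 1), (0, 2), (0, 3), (0, 4), (0, 5), (0, 6), (0, 7), (0, 8), (0, 9), (0, 10), (0, 11), (0, 12), (0, 13), (0, 14), (0, 15), (1, 0), (1, 1), (1, 2), (1, 3), (1, 4), (1, 5), (1, 6), (1, 7), (1, 8), (1, 9), (1, 10), (1, 11), (1, 12), (1, 13), (1, 14), (1, 15)]
Unfold 5 (reflect across h@2): 64 holes -> [(0, 0), (0, 1), (0, 2), (0, 3), (0, 4), (0, 5), (0, 6), (0, 7), (0, 8), (0, 9), (0, 10), (0, 11), (0, 12), (0, 13), (0, 14), (0, 15), (1, 0), (1, 1), (1, 2), (1, 3), (1, 4), (1, 5), (1, 6), (1, 7), (1, 8), (1, 9), (1, 10), (1, 11), (1, 12), (1, 13), (1, 14), (1, 15), (2, 0), (2, 1), (2, 2), (2, 3), (2, 4), (2, 5), (2, 6), (2, 7), (2, 8), (2, 9), (2, 10), (2, 11), (2, 12), (2, 13), (2, 14), (2, 15), (3, 0), (3, 1), (3, 2), (3, 3), (3, 4), (3, 5), (3, 6), (3, 7), (3, 8), (3, 9), (3, 10), (3, 11), (3, 12), (3, 13), (3, 14), (3, 15)]

Answer: 64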